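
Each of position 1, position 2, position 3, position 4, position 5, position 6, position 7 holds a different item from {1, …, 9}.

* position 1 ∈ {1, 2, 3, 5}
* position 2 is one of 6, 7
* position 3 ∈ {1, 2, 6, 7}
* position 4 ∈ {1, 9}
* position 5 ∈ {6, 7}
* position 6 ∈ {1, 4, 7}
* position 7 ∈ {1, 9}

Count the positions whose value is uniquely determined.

position 2 and position 5 between them cover only {6, 7} — a naked pair. Remove those values from position 3, position 6.
position 4 and position 7 between them cover only {1, 9} — a naked pair. Remove those values from position 1, position 3, position 6.
position 3 has just one choice, so position 3 = 2. Eliminate 2 elsewhere: position 1.
position 6 has just one choice, so position 6 = 4.
Determined: position 3=2, position 6=4. The other positions each still have more than one consistent value. That makes 2.

2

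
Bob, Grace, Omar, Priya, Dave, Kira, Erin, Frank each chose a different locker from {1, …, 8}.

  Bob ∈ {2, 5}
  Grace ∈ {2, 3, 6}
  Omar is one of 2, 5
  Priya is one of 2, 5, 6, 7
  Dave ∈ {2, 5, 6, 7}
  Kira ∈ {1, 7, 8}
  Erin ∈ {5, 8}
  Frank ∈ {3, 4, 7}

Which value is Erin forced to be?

8

Among the 8 variables, 1 fits only Kira (and all 8 values in {1, 2, 3, 4, 5, 6, 7, 8} must be used), so Kira = 1.
Among the 7 still-open variables, 4 fits only Frank (and all 7 values in {2, 3, 4, 5, 6, 7, 8} must be used), so Frank = 4.
Among the 6 still-open variables, 3 fits only Grace (and all 6 values in {2, 3, 5, 6, 7, 8} must be used), so Grace = 3.
The 5 still-open variables draw from only 5 values {2, 5, 6, 7, 8}, so each is used; only Erin can be 8, hence Erin = 8.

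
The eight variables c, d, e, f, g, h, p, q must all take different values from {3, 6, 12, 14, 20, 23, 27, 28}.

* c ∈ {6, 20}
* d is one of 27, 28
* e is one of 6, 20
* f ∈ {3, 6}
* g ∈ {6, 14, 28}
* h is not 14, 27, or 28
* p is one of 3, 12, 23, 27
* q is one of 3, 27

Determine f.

3

Among the 8 variables, 14 fits only g (and all 8 values in {3, 6, 12, 14, 20, 23, 27, 28} must be used), so g = 14.
The 7 still-open variables together cover exactly {3, 6, 12, 20, 23, 27, 28} — 7 values for 7 variables — and 28 appears only in d's list, so d = 28.
c and e between them cover only {6, 20} — a naked pair. Remove those values from f, h.
So f = 3.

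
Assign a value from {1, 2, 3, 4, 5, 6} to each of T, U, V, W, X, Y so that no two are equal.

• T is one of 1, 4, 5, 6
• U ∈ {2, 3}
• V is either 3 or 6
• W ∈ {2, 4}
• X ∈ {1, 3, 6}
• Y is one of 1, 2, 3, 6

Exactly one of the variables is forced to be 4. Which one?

W

The 6 variables together cover exactly {1, 2, 3, 4, 5, 6} — 6 values for 6 variables — and 5 appears only in T's list, so T = 5.
Among the 5 still-open variables, 4 fits only W (and all 5 values in {1, 2, 3, 4, 6} must be used), so W = 4.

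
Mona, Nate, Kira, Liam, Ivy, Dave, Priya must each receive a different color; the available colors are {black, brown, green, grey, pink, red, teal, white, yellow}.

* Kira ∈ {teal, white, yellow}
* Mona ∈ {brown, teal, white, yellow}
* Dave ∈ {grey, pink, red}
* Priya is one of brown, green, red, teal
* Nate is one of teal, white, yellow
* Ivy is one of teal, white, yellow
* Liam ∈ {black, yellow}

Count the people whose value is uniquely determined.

2

The 3 variables Nate, Kira, Ivy are confined to {teal, white, yellow}, which locks those values in; drop them from Mona, Liam, Priya.
Mona's domain is down to {brown}, so Mona = brown. Remove brown from Priya.
That leaves Liam = black.
Determined: Mona=brown, Liam=black. The other people each still have more than one consistent value. That makes 2.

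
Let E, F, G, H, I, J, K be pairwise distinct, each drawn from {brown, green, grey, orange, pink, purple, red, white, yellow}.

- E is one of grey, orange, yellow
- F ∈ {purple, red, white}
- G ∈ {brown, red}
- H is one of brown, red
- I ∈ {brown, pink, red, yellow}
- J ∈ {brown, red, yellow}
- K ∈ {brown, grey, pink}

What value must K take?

grey

G and H share exactly the 2 values {brown, red}; by pigeonhole those values go to them, so strike brown, red from F, I, J, K.
J's domain is down to {yellow}, so J = yellow. Strike yellow from E, I.
I must be pink (only option left). So K can't be pink.
So K = grey.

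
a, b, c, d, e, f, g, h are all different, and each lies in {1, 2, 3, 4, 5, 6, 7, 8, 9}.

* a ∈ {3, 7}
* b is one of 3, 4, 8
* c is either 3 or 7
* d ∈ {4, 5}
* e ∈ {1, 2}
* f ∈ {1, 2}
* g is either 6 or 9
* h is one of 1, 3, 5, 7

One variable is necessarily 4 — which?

d

The 2 variables a and c are confined to {3, 7}, which locks those values in; drop them from b, h.
The 2 variables e and f are confined to {1, 2}, which locks those values in; drop them from h.
h's domain is down to {5}, so h = 5. Remove 5 from d.
So 4 goes to d.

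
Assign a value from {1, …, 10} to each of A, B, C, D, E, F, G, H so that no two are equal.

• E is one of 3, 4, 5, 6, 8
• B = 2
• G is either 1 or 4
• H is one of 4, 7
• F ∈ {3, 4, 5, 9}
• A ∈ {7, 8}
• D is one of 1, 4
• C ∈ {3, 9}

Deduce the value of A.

B has just one choice, so B = 2.
The 2 variables D and G are confined to {1, 4}, which locks those values in; drop them from E, F, H.
H must be 7 (only option left). So A can't be 7.
So A = 8.

8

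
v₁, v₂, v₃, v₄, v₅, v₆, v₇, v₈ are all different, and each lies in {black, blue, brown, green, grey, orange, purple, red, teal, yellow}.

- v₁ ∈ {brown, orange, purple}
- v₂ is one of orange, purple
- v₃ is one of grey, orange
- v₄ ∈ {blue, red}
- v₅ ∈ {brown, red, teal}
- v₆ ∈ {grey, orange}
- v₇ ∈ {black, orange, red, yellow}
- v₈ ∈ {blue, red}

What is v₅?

teal

v₃ and v₆ between them cover only {grey, orange} — a naked pair. Remove those values from v₁, v₂, v₇.
v₂ must be purple (only option left). Strike purple from v₁.
v₁ has just one choice, so v₁ = brown. Remove brown from v₅.
v₄ and v₈ share exactly the 2 values {blue, red}; by pigeonhole those values go to them, so strike blue, red from v₅, v₇.
So v₅ = teal.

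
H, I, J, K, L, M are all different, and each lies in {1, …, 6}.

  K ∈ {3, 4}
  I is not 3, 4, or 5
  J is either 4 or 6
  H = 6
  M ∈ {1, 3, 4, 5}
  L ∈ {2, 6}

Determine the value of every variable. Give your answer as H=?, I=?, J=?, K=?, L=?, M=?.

H's domain is down to {6}, so H = 6. Remove 6 from I, J, L.
J has just one choice, so J = 4. Strike 4 from K, M.
K's domain is down to {3}, so K = 3. Remove 3 from M.
That leaves L = 2. Remove 2 from I.
I must be 1 (only option left). Remove 1 from M.
M's domain is down to {5}, so M = 5.

H=6, I=1, J=4, K=3, L=2, M=5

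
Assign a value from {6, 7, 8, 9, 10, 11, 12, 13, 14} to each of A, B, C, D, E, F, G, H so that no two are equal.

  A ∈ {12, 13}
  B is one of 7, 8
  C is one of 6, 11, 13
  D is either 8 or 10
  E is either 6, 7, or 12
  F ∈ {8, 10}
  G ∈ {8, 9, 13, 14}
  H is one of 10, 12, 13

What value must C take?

The 2 variables D and F are confined to {8, 10}, which locks those values in; drop them from B, G, H.
B has just one choice, so B = 7. Remove 7 from E.
A and H share exactly the 2 values {12, 13}; by pigeonhole those values go to them, so strike 12, 13 from C, E, G.
E must be 6 (only option left). Strike 6 from C.
So C = 11.

11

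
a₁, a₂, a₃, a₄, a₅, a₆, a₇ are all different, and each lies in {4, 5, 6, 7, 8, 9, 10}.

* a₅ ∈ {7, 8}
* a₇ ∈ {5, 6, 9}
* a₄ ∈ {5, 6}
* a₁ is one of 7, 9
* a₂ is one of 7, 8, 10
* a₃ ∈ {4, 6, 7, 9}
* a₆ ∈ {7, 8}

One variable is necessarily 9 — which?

a₁

The 7 variables together cover exactly {4, 5, 6, 7, 8, 9, 10} — 7 values for 7 variables — and 4 appears only in a₃'s list, so a₃ = 4.
The 6 still-open variables together cover exactly {5, 6, 7, 8, 9, 10} — 6 values for 6 variables — and 10 appears only in a₂'s list, so a₂ = 10.
a₅ and a₆ between them cover only {7, 8} — a naked pair. Remove those values from a₁.
So 9 goes to a₁.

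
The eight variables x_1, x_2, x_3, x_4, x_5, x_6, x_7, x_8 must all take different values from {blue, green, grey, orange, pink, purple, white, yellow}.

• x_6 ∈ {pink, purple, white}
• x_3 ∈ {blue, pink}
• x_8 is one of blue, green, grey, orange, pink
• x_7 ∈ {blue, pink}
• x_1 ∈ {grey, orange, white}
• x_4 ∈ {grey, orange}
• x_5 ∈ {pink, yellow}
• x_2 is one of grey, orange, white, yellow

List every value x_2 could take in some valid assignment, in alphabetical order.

grey, orange, white

Among the 8 variables, green fits only x_8 (and all 8 values in {blue, green, grey, orange, pink, purple, white, yellow} must be used), so x_8 = green.
The 7 still-open variables together cover exactly {blue, grey, orange, pink, purple, white, yellow} — 7 values for 7 variables — and purple appears only in x_6's list, so x_6 = purple.
x_3 and x_7 share exactly the 2 values {blue, pink}; by pigeonhole those values go to them, so strike blue, pink from x_5.
x_5's domain is down to {yellow}, so x_5 = yellow. So x_2 can't be yellow.
No further eliminations apply; x_2 can still be any of grey, orange, white.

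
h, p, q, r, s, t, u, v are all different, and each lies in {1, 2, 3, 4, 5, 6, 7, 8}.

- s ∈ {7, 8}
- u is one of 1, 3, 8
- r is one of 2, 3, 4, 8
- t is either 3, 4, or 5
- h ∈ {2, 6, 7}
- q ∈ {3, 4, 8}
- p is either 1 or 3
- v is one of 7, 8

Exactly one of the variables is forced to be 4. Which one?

q

Among the 8 variables, 5 fits only t (and all 8 values in {1, 2, 3, 4, 5, 6, 7, 8} must be used), so t = 5.
Among the 7 still-open variables, 6 fits only h (and all 7 values in {1, 2, 3, 4, 6, 7, 8} must be used), so h = 6.
Among the 6 still-open variables, 2 fits only r (and all 6 values in {1, 2, 3, 4, 7, 8} must be used), so r = 2.
The 5 still-open variables draw from only 5 values {1, 3, 4, 7, 8}, so each is used; only q can be 4, hence q = 4.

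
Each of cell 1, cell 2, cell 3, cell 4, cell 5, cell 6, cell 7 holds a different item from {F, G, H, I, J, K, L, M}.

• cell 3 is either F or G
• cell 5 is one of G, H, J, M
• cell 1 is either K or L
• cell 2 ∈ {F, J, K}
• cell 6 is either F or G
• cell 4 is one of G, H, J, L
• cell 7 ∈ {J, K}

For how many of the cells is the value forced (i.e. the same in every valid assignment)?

The 7 variables draw from only 7 values {F, G, H, J, K, L, M}, so each is used; only cell 5 can be M, hence cell 5 = M.
The 6 still-open variables together cover exactly {F, G, H, J, K, L} — 6 values for 6 variables — and H appears only in cell 4's list, so cell 4 = H.
The 5 still-open variables together cover exactly {F, G, J, K, L} — 5 values for 5 variables — and L appears only in cell 1's list, so cell 1 = L.
cell 3 and cell 6 between them cover only {F, G} — a naked pair. Remove those values from cell 2.
Determined: cell 1=L, cell 4=H, cell 5=M. The other cells each still have more than one consistent value. That makes 3.

3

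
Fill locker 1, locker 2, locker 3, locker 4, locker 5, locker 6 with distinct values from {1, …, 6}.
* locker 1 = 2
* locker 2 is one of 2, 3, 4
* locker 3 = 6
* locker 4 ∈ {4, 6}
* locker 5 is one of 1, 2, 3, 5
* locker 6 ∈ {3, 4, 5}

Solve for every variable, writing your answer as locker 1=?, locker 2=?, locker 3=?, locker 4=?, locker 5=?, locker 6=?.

locker 1=2, locker 2=3, locker 3=6, locker 4=4, locker 5=1, locker 6=5

locker 1 must be 2 (only option left). Eliminate 2 elsewhere: locker 2, locker 5.
locker 3 must be 6 (only option left). So locker 4 can't be 6.
locker 4 must be 4 (only option left). Eliminate 4 elsewhere: locker 2, locker 6.
locker 2 has just one choice, so locker 2 = 3. Remove 3 from locker 5, locker 6.
locker 6 has just one choice, so locker 6 = 5. So locker 5 can't be 5.
That leaves locker 5 = 1.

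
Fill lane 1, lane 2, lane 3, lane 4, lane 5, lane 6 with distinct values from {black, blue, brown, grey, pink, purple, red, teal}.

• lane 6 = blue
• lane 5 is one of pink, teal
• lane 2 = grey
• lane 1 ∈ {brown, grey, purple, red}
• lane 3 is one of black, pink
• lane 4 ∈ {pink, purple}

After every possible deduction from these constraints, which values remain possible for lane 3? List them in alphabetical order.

lane 2 has just one choice, so lane 2 = grey. Remove grey from lane 1.
That leaves lane 6 = blue.
No further eliminations apply; lane 3 can still be any of black, pink.

black, pink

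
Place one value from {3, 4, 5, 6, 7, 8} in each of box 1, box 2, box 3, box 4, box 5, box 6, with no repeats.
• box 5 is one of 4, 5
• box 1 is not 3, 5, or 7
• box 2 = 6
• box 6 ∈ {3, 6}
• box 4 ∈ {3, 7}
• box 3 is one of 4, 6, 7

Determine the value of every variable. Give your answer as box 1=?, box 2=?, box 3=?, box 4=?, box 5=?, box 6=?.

box 2 must be 6 (only option left). Eliminate 6 elsewhere: box 1, box 3, box 6.
That leaves box 6 = 3. Remove 3 from box 4.
box 4 must be 7 (only option left). Strike 7 from box 3.
box 3 must be 4 (only option left). Strike 4 from box 1, box 5.
box 5 must be 5 (only option left).
That leaves box 1 = 8.

box 1=8, box 2=6, box 3=4, box 4=7, box 5=5, box 6=3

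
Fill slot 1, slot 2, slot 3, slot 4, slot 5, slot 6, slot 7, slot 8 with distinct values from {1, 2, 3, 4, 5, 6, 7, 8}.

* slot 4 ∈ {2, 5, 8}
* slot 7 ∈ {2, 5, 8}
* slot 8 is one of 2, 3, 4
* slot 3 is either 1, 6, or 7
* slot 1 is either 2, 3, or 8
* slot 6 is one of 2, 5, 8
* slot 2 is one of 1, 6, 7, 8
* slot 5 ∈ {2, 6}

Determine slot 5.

6

The 8 variables draw from only 8 values {1, 2, 3, 4, 5, 6, 7, 8}, so each is used; only slot 8 can be 4, hence slot 8 = 4.
The 7 still-open variables together cover exactly {1, 2, 3, 5, 6, 7, 8} — 7 values for 7 variables — and 3 appears only in slot 1's list, so slot 1 = 3.
slot 4, slot 6, slot 7 share exactly the 3 values {2, 5, 8}; by pigeonhole those values go to them, so strike 2, 5, 8 from slot 2, slot 5.
So slot 5 = 6.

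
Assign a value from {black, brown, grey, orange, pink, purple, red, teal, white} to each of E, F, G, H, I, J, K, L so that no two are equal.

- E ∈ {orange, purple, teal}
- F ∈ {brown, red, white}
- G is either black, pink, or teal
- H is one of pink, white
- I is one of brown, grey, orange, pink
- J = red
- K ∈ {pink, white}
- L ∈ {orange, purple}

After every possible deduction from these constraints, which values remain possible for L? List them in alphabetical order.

J must be red (only option left). Remove red from F.
H and K between them cover only {pink, white} — a naked pair. Remove those values from F, G, I.
That leaves F = brown. Eliminate brown elsewhere: I.
No further eliminations apply; L can still be any of orange, purple.

orange, purple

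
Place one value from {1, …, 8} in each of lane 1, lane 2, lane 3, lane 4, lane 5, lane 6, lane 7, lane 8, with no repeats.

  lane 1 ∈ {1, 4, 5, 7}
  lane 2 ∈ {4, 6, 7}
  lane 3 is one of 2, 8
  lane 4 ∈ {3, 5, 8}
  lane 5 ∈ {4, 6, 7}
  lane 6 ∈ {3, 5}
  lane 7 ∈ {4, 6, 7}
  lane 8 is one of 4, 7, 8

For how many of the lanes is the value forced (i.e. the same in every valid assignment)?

Among the 8 variables, 1 fits only lane 1 (and all 8 values in {1, 2, 3, 4, 5, 6, 7, 8} must be used), so lane 1 = 1.
The 7 still-open variables draw from only 7 values {2, 3, 4, 5, 6, 7, 8}, so each is used; only lane 3 can be 2, hence lane 3 = 2.
lane 2, lane 5, lane 7 share exactly the 3 values {4, 6, 7}; by pigeonhole those values go to them, so strike 4, 6, 7 from lane 8.
lane 8's domain is down to {8}, so lane 8 = 8. So lane 4 can't be 8.
Determined: lane 1=1, lane 3=2, lane 8=8. The other lanes each still have more than one consistent value. That makes 3.

3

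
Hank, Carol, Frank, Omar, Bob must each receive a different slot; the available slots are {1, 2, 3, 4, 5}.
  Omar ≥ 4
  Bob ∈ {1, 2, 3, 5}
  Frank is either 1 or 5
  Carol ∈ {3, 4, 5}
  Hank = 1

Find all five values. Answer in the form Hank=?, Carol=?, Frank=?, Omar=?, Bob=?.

Hank must be 1 (only option left). Remove 1 from Frank, Bob.
Frank's domain is down to {5}, so Frank = 5. Remove 5 from Carol, Omar, Bob.
Omar's domain is down to {4}, so Omar = 4. Strike 4 from Carol.
Carol must be 3 (only option left). Strike 3 from Bob.
Bob must be 2 (only option left).

Hank=1, Carol=3, Frank=5, Omar=4, Bob=2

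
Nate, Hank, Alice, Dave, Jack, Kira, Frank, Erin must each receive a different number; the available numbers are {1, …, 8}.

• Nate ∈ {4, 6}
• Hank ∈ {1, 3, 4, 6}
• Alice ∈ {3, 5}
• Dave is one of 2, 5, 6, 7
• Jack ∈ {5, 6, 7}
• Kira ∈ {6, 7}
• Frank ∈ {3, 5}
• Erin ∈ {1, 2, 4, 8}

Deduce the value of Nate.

4

Among the 8 variables, 8 fits only Erin (and all 8 values in {1, 2, 3, 4, 5, 6, 7, 8} must be used), so Erin = 8.
The 7 still-open variables together cover exactly {1, 2, 3, 4, 5, 6, 7} — 7 values for 7 variables — and 1 appears only in Hank's list, so Hank = 1.
Among the 6 still-open variables, 2 fits only Dave (and all 6 values in {2, 3, 4, 5, 6, 7} must be used), so Dave = 2.
The 5 still-open variables draw from only 5 values {3, 4, 5, 6, 7}, so each is used; only Nate can be 4, hence Nate = 4.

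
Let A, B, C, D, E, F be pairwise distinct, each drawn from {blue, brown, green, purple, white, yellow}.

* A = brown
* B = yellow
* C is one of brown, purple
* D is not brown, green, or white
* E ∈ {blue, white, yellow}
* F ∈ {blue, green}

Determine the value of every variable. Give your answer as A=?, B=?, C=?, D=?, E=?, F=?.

A=brown, B=yellow, C=purple, D=blue, E=white, F=green

A's domain is down to {brown}, so A = brown. Strike brown from C.
B must be yellow (only option left). Strike yellow from D, E.
C must be purple (only option left). Strike purple from D.
D must be blue (only option left). So E, F can't be blue.
E must be white (only option left).
That leaves F = green.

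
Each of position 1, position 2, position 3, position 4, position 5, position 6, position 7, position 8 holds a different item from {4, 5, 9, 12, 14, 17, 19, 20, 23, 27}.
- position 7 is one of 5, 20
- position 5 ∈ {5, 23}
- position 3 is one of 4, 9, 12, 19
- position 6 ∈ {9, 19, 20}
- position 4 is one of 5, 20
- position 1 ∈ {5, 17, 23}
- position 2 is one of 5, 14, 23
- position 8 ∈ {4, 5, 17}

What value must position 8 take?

4

The 2 variables position 4 and position 7 are confined to {5, 20}, which locks those values in; drop them from position 1, position 2, position 5, position 6, position 8.
That leaves position 5 = 23. Eliminate 23 elsewhere: position 1, position 2.
position 1's domain is down to {17}, so position 1 = 17. Remove 17 from position 8.
So position 8 = 4.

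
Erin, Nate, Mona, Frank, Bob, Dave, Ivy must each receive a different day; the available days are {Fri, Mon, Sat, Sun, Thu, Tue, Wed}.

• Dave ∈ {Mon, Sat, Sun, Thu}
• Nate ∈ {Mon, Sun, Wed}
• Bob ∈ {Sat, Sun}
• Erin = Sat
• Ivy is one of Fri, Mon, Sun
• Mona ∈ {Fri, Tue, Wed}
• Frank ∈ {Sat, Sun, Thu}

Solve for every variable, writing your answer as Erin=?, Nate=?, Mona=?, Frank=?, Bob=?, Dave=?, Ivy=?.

Erin's domain is down to {Sat}, so Erin = Sat. Eliminate Sat elsewhere: Frank, Bob, Dave.
Bob must be Sun (only option left). Eliminate Sun elsewhere: Nate, Frank, Dave, Ivy.
Frank must be Thu (only option left). Eliminate Thu elsewhere: Dave.
Dave must be Mon (only option left). Strike Mon from Nate, Ivy.
That leaves Ivy = Fri. Strike Fri from Mona.
That leaves Nate = Wed. Remove Wed from Mona.
That leaves Mona = Tue.

Erin=Sat, Nate=Wed, Mona=Tue, Frank=Thu, Bob=Sun, Dave=Mon, Ivy=Fri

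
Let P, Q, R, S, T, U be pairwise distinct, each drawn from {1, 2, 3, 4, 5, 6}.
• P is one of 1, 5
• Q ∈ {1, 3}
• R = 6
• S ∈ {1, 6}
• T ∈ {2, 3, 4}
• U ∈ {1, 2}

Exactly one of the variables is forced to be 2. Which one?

R must be 6 (only option left). So S can't be 6.
S must be 1 (only option left). Strike 1 from P, Q, U.
So 2 goes to U.

U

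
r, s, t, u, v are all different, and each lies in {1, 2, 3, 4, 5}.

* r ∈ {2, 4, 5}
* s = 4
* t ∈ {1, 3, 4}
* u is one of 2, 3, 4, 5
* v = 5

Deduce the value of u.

3

s must be 4 (only option left). Remove 4 from r, t, u.
v must be 5 (only option left). Strike 5 from r, u.
r must be 2 (only option left). Eliminate 2 elsewhere: u.
So u = 3.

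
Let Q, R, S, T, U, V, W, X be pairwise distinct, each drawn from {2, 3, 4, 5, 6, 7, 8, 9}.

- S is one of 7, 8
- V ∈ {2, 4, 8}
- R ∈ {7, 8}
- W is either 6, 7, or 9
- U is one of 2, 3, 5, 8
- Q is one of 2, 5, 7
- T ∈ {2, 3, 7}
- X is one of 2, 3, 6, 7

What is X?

6

Among the 8 variables, 4 fits only V (and all 8 values in {2, 3, 4, 5, 6, 7, 8, 9} must be used), so V = 4.
The 7 still-open variables draw from only 7 values {2, 3, 5, 6, 7, 8, 9}, so each is used; only W can be 9, hence W = 9.
Among the 6 still-open variables, 6 fits only X (and all 6 values in {2, 3, 5, 6, 7, 8} must be used), so X = 6.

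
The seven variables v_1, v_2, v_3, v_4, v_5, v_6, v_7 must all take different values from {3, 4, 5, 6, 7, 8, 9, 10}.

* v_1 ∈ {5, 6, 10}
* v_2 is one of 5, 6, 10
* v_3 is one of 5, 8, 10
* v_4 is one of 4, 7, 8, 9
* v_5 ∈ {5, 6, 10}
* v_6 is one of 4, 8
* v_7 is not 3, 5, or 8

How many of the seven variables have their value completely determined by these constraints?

2

v_1, v_2, v_5 between them cover only {5, 6, 10} — a naked triple. Remove those values from v_3, v_7.
v_3 has just one choice, so v_3 = 8. Eliminate 8 elsewhere: v_4, v_6.
v_6's domain is down to {4}, so v_6 = 4. Eliminate 4 elsewhere: v_4, v_7.
Determined: v_3=8, v_6=4. The other variables each still have more than one consistent value. That makes 2.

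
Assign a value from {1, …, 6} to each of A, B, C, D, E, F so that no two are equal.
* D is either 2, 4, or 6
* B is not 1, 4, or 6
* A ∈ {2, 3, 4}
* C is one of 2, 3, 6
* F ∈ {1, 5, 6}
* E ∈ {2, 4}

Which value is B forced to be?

Among the 6 variables, 1 fits only F (and all 6 values in {1, 2, 3, 4, 5, 6} must be used), so F = 1.
The 5 still-open variables together cover exactly {2, 3, 4, 5, 6} — 5 values for 5 variables — and 5 appears only in B's list, so B = 5.

5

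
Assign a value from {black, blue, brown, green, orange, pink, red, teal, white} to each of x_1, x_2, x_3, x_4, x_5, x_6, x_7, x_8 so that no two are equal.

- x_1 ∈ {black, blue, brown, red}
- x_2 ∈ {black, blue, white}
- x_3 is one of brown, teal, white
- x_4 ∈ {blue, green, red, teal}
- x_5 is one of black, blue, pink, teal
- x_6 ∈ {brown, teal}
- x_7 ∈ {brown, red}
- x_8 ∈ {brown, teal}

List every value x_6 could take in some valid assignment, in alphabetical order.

The 8 variables draw from only 8 values {black, blue, brown, green, pink, red, teal, white}, so each is used; only x_4 can be green, hence x_4 = green.
Among the 7 still-open variables, pink fits only x_5 (and all 7 values in {black, blue, brown, pink, red, teal, white} must be used), so x_5 = pink.
The 2 variables x_6 and x_8 are confined to {brown, teal}, which locks those values in; drop them from x_1, x_3, x_7.
That leaves x_3 = white. Strike white from x_2.
x_7's domain is down to {red}, so x_7 = red. Strike red from x_1.
No further eliminations apply; x_6 can still be any of brown, teal.

brown, teal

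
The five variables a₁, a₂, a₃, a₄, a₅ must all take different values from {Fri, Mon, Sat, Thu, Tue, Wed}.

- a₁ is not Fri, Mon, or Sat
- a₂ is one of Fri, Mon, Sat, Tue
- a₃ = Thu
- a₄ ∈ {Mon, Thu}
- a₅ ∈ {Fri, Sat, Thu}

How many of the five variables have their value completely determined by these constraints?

a₃'s domain is down to {Thu}, so a₃ = Thu. Remove Thu from a₁, a₄, a₅.
That leaves a₄ = Mon. So a₂ can't be Mon.
Determined: a₃=Thu, a₄=Mon. The other variables each still have more than one consistent value. That makes 2.

2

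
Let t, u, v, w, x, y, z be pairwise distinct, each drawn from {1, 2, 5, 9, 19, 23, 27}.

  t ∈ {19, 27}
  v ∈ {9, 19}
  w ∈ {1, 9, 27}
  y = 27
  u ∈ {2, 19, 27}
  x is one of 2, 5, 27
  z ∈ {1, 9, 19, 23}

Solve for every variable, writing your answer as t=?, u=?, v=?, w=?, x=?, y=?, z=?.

y has just one choice, so y = 27. So t, u, w, x can't be 27.
That leaves t = 19. So u, v, z can't be 19.
That leaves u = 2. Strike 2 from x.
v must be 9 (only option left). Remove 9 from w, z.
w's domain is down to {1}, so w = 1. Strike 1 from z.
x's domain is down to {5}, so x = 5.
That leaves z = 23.

t=19, u=2, v=9, w=1, x=5, y=27, z=23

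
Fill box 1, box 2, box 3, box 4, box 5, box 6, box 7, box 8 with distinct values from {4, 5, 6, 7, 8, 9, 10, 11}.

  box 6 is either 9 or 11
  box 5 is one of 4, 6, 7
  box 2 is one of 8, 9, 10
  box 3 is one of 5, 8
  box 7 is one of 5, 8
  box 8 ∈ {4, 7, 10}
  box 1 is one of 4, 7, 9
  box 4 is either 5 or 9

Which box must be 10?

Among the 8 variables, 6 fits only box 5 (and all 8 values in {4, 5, 6, 7, 8, 9, 10, 11} must be used), so box 5 = 6.
Among the 7 still-open variables, 11 fits only box 6 (and all 7 values in {4, 5, 7, 8, 9, 10, 11} must be used), so box 6 = 11.
box 3 and box 7 between them cover only {5, 8} — a naked pair. Remove those values from box 2, box 4.
That leaves box 4 = 9. Strike 9 from box 1, box 2.
So 10 goes to box 2.

box 2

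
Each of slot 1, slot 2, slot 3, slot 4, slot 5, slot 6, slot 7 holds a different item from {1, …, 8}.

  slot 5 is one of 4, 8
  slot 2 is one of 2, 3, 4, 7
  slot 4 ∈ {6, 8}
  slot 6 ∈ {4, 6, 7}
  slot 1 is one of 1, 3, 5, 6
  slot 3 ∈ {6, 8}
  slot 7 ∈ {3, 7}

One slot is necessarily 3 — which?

slot 7

slot 3 and slot 4 share exactly the 2 values {6, 8}; by pigeonhole those values go to them, so strike 6, 8 from slot 1, slot 5, slot 6.
That leaves slot 5 = 4. Remove 4 from slot 2, slot 6.
slot 6's domain is down to {7}, so slot 6 = 7. Strike 7 from slot 2, slot 7.
So 3 goes to slot 7.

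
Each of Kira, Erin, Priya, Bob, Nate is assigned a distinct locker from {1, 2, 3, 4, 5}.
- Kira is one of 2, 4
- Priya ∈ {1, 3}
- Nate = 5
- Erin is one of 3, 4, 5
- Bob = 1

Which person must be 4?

Bob must be 1 (only option left). Eliminate 1 elsewhere: Priya.
Nate has just one choice, so Nate = 5. Remove 5 from Erin.
Priya has just one choice, so Priya = 3. So Erin can't be 3.
So 4 goes to Erin.

Erin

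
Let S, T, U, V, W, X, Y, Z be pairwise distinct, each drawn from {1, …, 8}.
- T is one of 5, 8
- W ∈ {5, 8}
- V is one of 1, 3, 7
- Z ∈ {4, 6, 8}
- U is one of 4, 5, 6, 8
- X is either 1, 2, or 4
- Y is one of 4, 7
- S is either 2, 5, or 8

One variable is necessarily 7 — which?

Y

Among the 8 variables, 3 fits only V (and all 8 values in {1, 2, 3, 4, 5, 6, 7, 8} must be used), so V = 3.
Among the 7 still-open variables, 1 fits only X (and all 7 values in {1, 2, 4, 5, 6, 7, 8} must be used), so X = 1.
The 6 still-open variables draw from only 6 values {2, 4, 5, 6, 7, 8}, so each is used; only S can be 2, hence S = 2.
Among the 5 still-open variables, 7 fits only Y (and all 5 values in {4, 5, 6, 7, 8} must be used), so Y = 7.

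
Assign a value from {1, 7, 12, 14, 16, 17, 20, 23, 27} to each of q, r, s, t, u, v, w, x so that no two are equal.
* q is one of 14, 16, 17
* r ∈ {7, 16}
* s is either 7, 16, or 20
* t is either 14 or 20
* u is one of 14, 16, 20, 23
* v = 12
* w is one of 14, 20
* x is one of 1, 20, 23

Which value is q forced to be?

v's domain is down to {12}, so v = 12.
The 7 still-open variables draw from only 7 values {1, 7, 14, 16, 17, 20, 23}, so each is used; only x can be 1, hence x = 1.
Among the 6 still-open variables, 17 fits only q (and all 6 values in {7, 14, 16, 17, 20, 23} must be used), so q = 17.

17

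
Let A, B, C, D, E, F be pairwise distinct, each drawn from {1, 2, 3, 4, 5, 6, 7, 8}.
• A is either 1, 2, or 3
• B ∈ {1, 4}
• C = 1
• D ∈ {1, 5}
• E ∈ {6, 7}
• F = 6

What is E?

7

C's domain is down to {1}, so C = 1. Eliminate 1 elsewhere: A, B, D.
D must be 5 (only option left).
F's domain is down to {6}, so F = 6. Remove 6 from E.
So E = 7.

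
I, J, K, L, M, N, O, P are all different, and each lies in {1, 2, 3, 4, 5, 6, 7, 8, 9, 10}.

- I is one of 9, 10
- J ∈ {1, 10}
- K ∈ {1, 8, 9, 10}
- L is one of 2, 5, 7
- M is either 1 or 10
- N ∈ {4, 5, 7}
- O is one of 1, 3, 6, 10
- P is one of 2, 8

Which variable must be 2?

J and M between them cover only {1, 10} — a naked pair. Remove those values from I, K, O.
I's domain is down to {9}, so I = 9. Strike 9 from K.
K's domain is down to {8}, so K = 8. So P can't be 8.
So 2 goes to P.

P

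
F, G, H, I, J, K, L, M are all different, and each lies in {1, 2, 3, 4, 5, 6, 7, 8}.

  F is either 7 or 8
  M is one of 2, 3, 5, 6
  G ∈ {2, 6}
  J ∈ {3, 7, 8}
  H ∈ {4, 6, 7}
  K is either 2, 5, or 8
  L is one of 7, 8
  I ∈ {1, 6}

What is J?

3

The 8 variables together cover exactly {1, 2, 3, 4, 5, 6, 7, 8} — 8 values for 8 variables — and 1 appears only in I's list, so I = 1.
The 7 still-open variables draw from only 7 values {2, 3, 4, 5, 6, 7, 8}, so each is used; only H can be 4, hence H = 4.
F and L between them cover only {7, 8} — a naked pair. Remove those values from J, K.
So J = 3.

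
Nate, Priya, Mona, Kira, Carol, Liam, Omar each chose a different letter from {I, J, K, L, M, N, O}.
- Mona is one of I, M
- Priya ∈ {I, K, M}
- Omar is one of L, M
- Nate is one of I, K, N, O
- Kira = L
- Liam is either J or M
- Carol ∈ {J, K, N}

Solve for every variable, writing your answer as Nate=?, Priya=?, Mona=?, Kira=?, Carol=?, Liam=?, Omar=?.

Kira has just one choice, so Kira = L. Strike L from Omar.
Omar has just one choice, so Omar = M. Strike M from Priya, Mona, Liam.
Mona must be I (only option left). Eliminate I elsewhere: Nate, Priya.
Liam's domain is down to {J}, so Liam = J. Strike J from Carol.
Priya has just one choice, so Priya = K. Eliminate K elsewhere: Nate, Carol.
Carol's domain is down to {N}, so Carol = N. Eliminate N elsewhere: Nate.
That leaves Nate = O.

Nate=O, Priya=K, Mona=I, Kira=L, Carol=N, Liam=J, Omar=M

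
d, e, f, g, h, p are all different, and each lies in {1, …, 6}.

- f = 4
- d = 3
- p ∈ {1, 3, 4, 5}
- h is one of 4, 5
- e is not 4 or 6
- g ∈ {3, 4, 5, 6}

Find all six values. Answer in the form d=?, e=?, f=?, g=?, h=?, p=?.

d's domain is down to {3}, so d = 3. So e, g, p can't be 3.
f's domain is down to {4}, so f = 4. Remove 4 from g, h, p.
That leaves h = 5. Strike 5 from e, g, p.
p must be 1 (only option left). So e can't be 1.
That leaves e = 2.
That leaves g = 6.

d=3, e=2, f=4, g=6, h=5, p=1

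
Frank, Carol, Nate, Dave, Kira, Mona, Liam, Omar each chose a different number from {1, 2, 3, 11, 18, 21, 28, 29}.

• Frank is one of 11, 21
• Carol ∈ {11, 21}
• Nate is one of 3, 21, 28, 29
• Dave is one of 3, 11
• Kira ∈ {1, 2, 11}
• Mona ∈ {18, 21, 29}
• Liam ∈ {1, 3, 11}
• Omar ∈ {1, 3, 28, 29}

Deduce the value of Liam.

1

Among the 8 variables, 2 fits only Kira (and all 8 values in {1, 2, 3, 11, 18, 21, 28, 29} must be used), so Kira = 2.
Among the 7 still-open variables, 18 fits only Mona (and all 7 values in {1, 3, 11, 18, 21, 28, 29} must be used), so Mona = 18.
The 2 variables Frank and Carol are confined to {11, 21}, which locks those values in; drop them from Nate, Dave, Liam.
Dave has just one choice, so Dave = 3. So Nate, Liam, Omar can't be 3.
So Liam = 1.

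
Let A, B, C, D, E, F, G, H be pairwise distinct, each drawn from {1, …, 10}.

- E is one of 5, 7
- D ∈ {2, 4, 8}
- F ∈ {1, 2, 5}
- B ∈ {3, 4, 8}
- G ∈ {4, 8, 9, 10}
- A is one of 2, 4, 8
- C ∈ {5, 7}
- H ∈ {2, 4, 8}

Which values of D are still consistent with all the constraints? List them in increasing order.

2, 4, 8

C and E share exactly the 2 values {5, 7}; by pigeonhole those values go to them, so strike 5, 7 from F.
A, D, H between them cover only {2, 4, 8} — a naked triple. Remove those values from B, F, G.
B must be 3 (only option left).
F has just one choice, so F = 1.
No further eliminations apply; D can still be any of 2, 4, 8.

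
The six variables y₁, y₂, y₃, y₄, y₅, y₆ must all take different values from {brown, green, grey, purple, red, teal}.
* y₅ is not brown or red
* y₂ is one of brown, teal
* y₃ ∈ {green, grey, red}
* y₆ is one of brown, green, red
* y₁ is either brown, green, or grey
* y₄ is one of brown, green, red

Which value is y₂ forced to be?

teal

Among the 6 variables, purple fits only y₅ (and all 6 values in {brown, green, grey, purple, red, teal} must be used), so y₅ = purple.
The 5 still-open variables draw from only 5 values {brown, green, grey, red, teal}, so each is used; only y₂ can be teal, hence y₂ = teal.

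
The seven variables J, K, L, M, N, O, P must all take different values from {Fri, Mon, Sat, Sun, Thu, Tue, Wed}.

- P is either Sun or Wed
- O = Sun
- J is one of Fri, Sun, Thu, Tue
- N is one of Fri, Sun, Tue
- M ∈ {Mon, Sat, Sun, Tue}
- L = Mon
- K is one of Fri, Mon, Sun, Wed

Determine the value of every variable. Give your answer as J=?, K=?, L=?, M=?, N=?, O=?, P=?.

L has just one choice, so L = Mon. Eliminate Mon elsewhere: K, M.
That leaves O = Sun. Strike Sun from J, K, M, N, P.
P must be Wed (only option left). Remove Wed from K.
K has just one choice, so K = Fri. Strike Fri from J, N.
N's domain is down to {Tue}, so N = Tue. Remove Tue from J, M.
J must be Thu (only option left).
M's domain is down to {Sat}, so M = Sat.

J=Thu, K=Fri, L=Mon, M=Sat, N=Tue, O=Sun, P=Wed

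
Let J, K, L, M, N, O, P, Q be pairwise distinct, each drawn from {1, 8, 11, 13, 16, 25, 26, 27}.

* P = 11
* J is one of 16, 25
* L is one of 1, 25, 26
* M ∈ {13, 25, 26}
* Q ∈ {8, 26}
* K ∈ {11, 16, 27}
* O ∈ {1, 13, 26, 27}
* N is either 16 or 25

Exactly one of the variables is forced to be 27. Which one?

P's domain is down to {11}, so P = 11. Strike 11 from K.
The 7 still-open variables draw from only 7 values {1, 8, 13, 16, 25, 26, 27}, so each is used; only Q can be 8, hence Q = 8.
J and N share exactly the 2 values {16, 25}; by pigeonhole those values go to them, so strike 16, 25 from K, L, M.
So 27 goes to K.

K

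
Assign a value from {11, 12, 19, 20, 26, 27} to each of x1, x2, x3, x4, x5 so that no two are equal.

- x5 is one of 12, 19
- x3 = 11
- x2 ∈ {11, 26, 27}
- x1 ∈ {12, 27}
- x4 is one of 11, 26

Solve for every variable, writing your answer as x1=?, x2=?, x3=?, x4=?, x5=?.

x3 must be 11 (only option left). Remove 11 from x2, x4.
x4's domain is down to {26}, so x4 = 26. Remove 26 from x2.
That leaves x2 = 27. Remove 27 from x1.
x1's domain is down to {12}, so x1 = 12. Remove 12 from x5.
x5 must be 19 (only option left).

x1=12, x2=27, x3=11, x4=26, x5=19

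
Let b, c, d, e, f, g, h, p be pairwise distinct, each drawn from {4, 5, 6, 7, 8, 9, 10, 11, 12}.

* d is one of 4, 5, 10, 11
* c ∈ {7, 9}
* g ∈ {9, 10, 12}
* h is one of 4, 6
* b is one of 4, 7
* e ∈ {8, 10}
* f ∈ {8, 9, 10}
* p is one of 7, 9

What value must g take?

c and p between them cover only {7, 9} — a naked pair. Remove those values from b, f, g.
That leaves b = 4. Strike 4 from d, h.
h must be 6 (only option left).
e and f between them cover only {8, 10} — a naked pair. Remove those values from d, g.
So g = 12.

12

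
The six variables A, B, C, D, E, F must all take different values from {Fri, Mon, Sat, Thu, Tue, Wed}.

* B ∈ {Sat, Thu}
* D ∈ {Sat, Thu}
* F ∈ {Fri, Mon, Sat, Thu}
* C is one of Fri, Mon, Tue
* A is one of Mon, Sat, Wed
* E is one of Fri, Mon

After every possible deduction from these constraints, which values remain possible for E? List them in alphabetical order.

The 6 variables draw from only 6 values {Fri, Mon, Sat, Thu, Tue, Wed}, so each is used; only C can be Tue, hence C = Tue.
The 5 still-open variables draw from only 5 values {Fri, Mon, Sat, Thu, Wed}, so each is used; only A can be Wed, hence A = Wed.
B and D between them cover only {Sat, Thu} — a naked pair. Remove those values from F.
No further eliminations apply; E can still be any of Fri, Mon.

Fri, Mon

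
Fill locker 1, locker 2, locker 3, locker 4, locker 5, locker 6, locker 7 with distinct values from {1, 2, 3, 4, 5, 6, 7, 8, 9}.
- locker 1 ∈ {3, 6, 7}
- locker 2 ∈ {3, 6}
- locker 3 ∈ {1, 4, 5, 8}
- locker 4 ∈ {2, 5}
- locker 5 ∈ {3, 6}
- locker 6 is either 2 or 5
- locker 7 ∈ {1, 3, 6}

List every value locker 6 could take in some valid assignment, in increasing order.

The 2 variables locker 2 and locker 5 are confined to {3, 6}, which locks those values in; drop them from locker 1, locker 7.
locker 1's domain is down to {7}, so locker 1 = 7.
locker 7's domain is down to {1}, so locker 7 = 1. So locker 3 can't be 1.
The 2 variables locker 4 and locker 6 are confined to {2, 5}, which locks those values in; drop them from locker 3.
No further eliminations apply; locker 6 can still be any of 2, 5.

2, 5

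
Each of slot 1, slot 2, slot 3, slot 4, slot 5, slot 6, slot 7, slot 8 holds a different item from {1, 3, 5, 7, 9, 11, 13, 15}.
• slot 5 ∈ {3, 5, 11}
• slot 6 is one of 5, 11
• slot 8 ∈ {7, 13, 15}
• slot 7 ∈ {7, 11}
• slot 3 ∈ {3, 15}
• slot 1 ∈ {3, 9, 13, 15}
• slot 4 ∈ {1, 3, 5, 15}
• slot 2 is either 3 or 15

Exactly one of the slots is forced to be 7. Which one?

Among the 8 variables, 1 fits only slot 4 (and all 8 values in {1, 3, 5, 7, 9, 11, 13, 15} must be used), so slot 4 = 1.
Among the 7 still-open variables, 9 fits only slot 1 (and all 7 values in {3, 5, 7, 9, 11, 13, 15} must be used), so slot 1 = 9.
The 6 still-open variables draw from only 6 values {3, 5, 7, 11, 13, 15}, so each is used; only slot 8 can be 13, hence slot 8 = 13.
The 5 still-open variables together cover exactly {3, 5, 7, 11, 15} — 5 values for 5 variables — and 7 appears only in slot 7's list, so slot 7 = 7.

slot 7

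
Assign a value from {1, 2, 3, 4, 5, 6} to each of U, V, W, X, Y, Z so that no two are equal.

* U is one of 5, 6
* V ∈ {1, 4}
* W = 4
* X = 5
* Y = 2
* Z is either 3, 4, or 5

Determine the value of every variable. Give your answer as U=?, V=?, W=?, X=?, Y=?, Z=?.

W must be 4 (only option left). Remove 4 from V, Z.
X must be 5 (only option left). Strike 5 from U, Z.
Y has just one choice, so Y = 2.
Z must be 3 (only option left).
U has just one choice, so U = 6.
V must be 1 (only option left).

U=6, V=1, W=4, X=5, Y=2, Z=3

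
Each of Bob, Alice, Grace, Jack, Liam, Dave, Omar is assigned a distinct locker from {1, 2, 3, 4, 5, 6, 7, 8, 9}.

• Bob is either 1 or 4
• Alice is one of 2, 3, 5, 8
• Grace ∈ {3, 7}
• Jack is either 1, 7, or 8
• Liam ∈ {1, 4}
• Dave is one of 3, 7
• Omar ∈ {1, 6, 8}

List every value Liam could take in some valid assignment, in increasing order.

1, 4

Bob and Liam between them cover only {1, 4} — a naked pair. Remove those values from Jack, Omar.
Grace and Dave share exactly the 2 values {3, 7}; by pigeonhole those values go to them, so strike 3, 7 from Alice, Jack.
Jack has just one choice, so Jack = 8. Remove 8 from Alice, Omar.
Omar has just one choice, so Omar = 6.
No further eliminations apply; Liam can still be any of 1, 4.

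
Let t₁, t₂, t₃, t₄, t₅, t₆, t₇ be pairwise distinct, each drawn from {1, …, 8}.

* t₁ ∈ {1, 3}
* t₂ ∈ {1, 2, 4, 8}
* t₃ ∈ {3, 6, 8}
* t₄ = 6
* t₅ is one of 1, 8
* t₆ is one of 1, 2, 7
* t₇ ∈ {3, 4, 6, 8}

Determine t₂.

2

t₄ must be 6 (only option left). Remove 6 from t₃, t₇.
The 6 still-open variables together cover exactly {1, 2, 3, 4, 7, 8} — 6 values for 6 variables — and 7 appears only in t₆'s list, so t₆ = 7.
Among the 5 still-open variables, 2 fits only t₂ (and all 5 values in {1, 2, 3, 4, 8} must be used), so t₂ = 2.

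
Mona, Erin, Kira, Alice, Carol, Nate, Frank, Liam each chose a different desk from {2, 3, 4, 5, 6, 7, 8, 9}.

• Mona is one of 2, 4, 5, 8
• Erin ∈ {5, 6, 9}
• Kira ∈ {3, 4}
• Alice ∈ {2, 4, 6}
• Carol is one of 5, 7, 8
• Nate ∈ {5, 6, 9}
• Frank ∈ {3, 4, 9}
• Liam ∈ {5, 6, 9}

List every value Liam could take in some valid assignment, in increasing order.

Among the 8 variables, 7 fits only Carol (and all 8 values in {2, 3, 4, 5, 6, 7, 8, 9} must be used), so Carol = 7.
Among the 7 still-open variables, 8 fits only Mona (and all 7 values in {2, 3, 4, 5, 6, 8, 9} must be used), so Mona = 8.
Among the 6 still-open variables, 2 fits only Alice (and all 6 values in {2, 3, 4, 5, 6, 9} must be used), so Alice = 2.
The 3 variables Erin, Nate, Liam are confined to {5, 6, 9}, which locks those values in; drop them from Frank.
No further eliminations apply; Liam can still be any of 5, 6, 9.

5, 6, 9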